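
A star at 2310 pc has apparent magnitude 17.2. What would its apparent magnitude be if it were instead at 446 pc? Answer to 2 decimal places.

m ≈ 13.63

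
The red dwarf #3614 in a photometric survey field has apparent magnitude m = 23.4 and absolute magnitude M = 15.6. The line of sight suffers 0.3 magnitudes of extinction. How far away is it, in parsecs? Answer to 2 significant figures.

m − M = 5 log₁₀(d/10 pc) + A  ⇒  23.4 − (15.6) − 0.3 = 5 log₁₀(d/10)
7.500 = 5 log₁₀(d/10)
log₁₀ d = (m − M − A)/5 + 1 = 2.5000
d = 10^2.5000 = 316.2 pc

d ≈ 320 pc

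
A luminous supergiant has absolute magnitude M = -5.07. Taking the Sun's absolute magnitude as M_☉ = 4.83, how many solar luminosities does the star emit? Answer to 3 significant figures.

M − M_☉ = -5.07 − 4.83 = -9.900
L/L_☉ = 10^(−0.4 (M − M_☉)) = 10^3.960 = 9120

L/L_☉ ≈ 9120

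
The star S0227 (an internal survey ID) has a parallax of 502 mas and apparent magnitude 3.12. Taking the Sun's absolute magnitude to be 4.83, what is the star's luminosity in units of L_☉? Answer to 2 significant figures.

L/L_☉ ≈ 0.19

d = 1/p = 1000/502 mas = 1.992 pc
M = m − 5 log₁₀ d + 5 = 3.12 − 5·0.2993 + 5 = 6.624
M − M_☉ = 6.624 − 4.83 = 1.794
L/L_☉ = 10^(−0.4 × 1.794) = 0.1917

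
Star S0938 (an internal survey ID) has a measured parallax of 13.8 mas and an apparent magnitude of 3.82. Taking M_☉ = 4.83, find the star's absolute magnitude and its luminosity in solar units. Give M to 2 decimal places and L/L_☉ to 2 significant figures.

M ≈ -0.48; L/L_☉ ≈ 130

d = 1/p = 1000/13.8 mas = 72.46 pc
M = m − 5 log₁₀ d + 5 = 3.82 − 5·1.8601 + 5 = -0.481
M − M_☉ = -0.481 − 4.83 = -5.311
L/L_☉ = 10^(−0.4 × -5.311) = 133.1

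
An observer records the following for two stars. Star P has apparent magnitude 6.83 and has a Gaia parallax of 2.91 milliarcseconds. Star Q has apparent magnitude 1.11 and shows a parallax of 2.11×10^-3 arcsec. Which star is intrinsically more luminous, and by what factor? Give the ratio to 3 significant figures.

Star Q is more luminous, by a factor of 369.

Star P: p = 2.91 mas = 2.91×10^-3″ → d = 1/p = 343.6 pc
Star P: M = m − 5 log₁₀ d + 5 = 6.83 − 5·2.5361 + 5 = -0.851
Star Q: d = 1/p = 1/2.11×10^-3″ = 473.9 pc
Star Q: M = m − 5 log₁₀ d + 5 = 1.11 − 5·2.6757 + 5 = -7.269
ΔM = M_P − M_Q = -0.851 − (-7.269) = 6.418; smaller M is more luminous → Star Q.
L ratio = 10^(0.4 |ΔM|) = 10^2.567 = 369.2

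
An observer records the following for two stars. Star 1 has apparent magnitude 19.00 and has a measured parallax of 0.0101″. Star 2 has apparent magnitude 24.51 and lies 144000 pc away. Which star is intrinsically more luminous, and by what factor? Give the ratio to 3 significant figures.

Star 1: d = 1/p = 1/0.0101″ = 99.01 pc
Star 1: M = m − 5 log₁₀ d + 5 = 19.00 − 5·1.9957 + 5 = 14.022
Star 2: M = m − 5 log₁₀ d + 5 = 24.51 − 5·5.1584 + 5 = 3.718
ΔM = M_1 − M_2 = 14.022 − (3.718) = 10.303; smaller M is more luminous → Star 2.
L ratio = 10^(0.4 |ΔM|) = 10^4.121 = 13220

Star 2 is more luminous, by a factor of 13200.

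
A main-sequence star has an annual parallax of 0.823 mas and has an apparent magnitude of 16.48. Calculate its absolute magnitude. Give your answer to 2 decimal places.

p = 0.823 mas = 8.23×10^-4″ → d = 1/p = 1215 pc
5 log₁₀(d/10 pc) = 5 log₁₀(1215) − 5 = 10.423
M = m − 5 log₁₀(d/10) = 16.48 − 10.423 = 6.057

M ≈ 6.06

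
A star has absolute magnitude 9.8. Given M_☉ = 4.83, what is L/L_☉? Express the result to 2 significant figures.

L/L_☉ ≈ 0.010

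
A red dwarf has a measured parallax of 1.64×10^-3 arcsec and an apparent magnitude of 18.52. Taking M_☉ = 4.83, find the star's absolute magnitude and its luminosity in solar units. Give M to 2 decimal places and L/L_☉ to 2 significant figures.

d = 1/p = 1/1.64×10^-3″ = 609.8 pc
M = m − 5 log₁₀ d + 5 = 18.52 − 5·2.7852 + 5 = 9.594
M − M_☉ = 9.594 − 4.83 = 4.764
L/L_☉ = 10^(−0.4 × 4.764) = 0.01243

M ≈ 9.59; L/L_☉ ≈ 0.012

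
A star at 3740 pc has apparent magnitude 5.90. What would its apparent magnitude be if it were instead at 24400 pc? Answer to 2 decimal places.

m ≈ 9.97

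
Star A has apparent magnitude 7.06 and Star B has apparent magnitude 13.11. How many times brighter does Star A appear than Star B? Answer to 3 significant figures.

263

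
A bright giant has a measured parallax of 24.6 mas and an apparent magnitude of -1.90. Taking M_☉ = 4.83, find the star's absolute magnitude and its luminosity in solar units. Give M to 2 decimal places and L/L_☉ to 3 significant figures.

d = 1/p = 1000/24.6 mas = 40.65 pc
M = m − 5 log₁₀ d + 5 = -1.90 − 5·1.6091 + 5 = -4.945
M − M_☉ = -4.945 − 4.83 = -9.775
L/L_☉ = 10^(−0.4 × -9.775) = 8131

M ≈ -4.95; L/L_☉ ≈ 8130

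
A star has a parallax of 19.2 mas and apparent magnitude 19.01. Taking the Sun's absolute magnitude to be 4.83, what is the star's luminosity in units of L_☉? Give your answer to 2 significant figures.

d = 1/p = 1000/19.2 mas = 52.08 pc
M = m − 5 log₁₀ d + 5 = 19.01 − 5·1.7167 + 5 = 15.427
M − M_☉ = 15.427 − 4.83 = 10.597
L/L_☉ = 10^(−0.4 × 10.597) = 5.773×10^-5

L/L_☉ ≈ 5.8×10^-5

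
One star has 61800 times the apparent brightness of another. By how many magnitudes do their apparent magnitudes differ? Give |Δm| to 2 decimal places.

|Δm| ≈ 11.98

Pogson: Δm = −2.5 log₁₀(ratio) = −2.5 log₁₀(61800) = −2.5 × 4.7910 = -11.977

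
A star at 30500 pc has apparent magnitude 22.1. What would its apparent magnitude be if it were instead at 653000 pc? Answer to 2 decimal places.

Flux ∝ 1/d², so Δm = 5 log₁₀(d₂/d₁) = 5 log₁₀(653000/30500) = 6.653
m₂ = m₁ + Δm = 22.1 + (6.653) = 28.753

m ≈ 28.75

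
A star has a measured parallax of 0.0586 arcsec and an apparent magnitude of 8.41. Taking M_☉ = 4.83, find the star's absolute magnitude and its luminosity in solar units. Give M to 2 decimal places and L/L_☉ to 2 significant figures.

M ≈ 7.25; L/L_☉ ≈ 0.11

d = 1/p = 1/0.0586″ = 17.06 pc
M = m − 5 log₁₀ d + 5 = 8.41 − 5·1.2321 + 5 = 7.249
M − M_☉ = 7.249 − 4.83 = 2.419
L/L_☉ = 10^(−0.4 × 2.419) = 0.1077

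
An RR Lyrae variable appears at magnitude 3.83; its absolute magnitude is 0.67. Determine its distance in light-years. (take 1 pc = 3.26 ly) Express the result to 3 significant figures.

d ≈ 140 ly

μ = m − M = 3.160
m − M = 5 log₁₀ d − 5
log₁₀ d = (m − M)/5 + 1 = 1.6320
d = 10^1.6320 = 42.85 pc
= 139.7 ly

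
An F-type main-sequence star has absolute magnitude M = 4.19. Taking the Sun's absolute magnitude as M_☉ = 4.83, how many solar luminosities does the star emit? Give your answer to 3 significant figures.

L/L_☉ ≈ 1.80

M − M_☉ = 4.19 − 4.83 = -0.640
L/L_☉ = 10^(−0.4 (M − M_☉)) = 10^0.256 = 1.803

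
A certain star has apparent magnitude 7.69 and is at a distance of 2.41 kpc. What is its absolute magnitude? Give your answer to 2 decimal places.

d = 2.41 kpc = 2410 pc
5 log₁₀(d/10 pc) = 5 log₁₀(2410) − 5 = 11.910
M = m − 5 log₁₀(d/10) = 7.69 − 11.910 = -4.220

M ≈ -4.22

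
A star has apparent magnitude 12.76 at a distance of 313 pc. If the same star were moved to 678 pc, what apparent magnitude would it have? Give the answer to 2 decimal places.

Flux ∝ 1/d², so Δm = 5 log₁₀(d₂/d₁) = 5 log₁₀(678/313) = 1.678
m₂ = m₁ + Δm = 12.76 + (1.678) = 14.438

m ≈ 14.44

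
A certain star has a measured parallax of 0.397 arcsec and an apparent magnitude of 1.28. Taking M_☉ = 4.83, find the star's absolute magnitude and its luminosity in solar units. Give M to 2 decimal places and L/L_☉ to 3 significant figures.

M ≈ 4.27; L/L_☉ ≈ 1.67

d = 1/p = 1/0.397″ = 2.519 pc
M = m − 5 log₁₀ d + 5 = 1.28 − 5·0.4012 + 5 = 4.274
M − M_☉ = 4.274 − 4.83 = -0.556
L/L_☉ = 10^(−0.4 × -0.556) = 1.669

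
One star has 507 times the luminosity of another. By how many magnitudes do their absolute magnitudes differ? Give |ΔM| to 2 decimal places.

Pogson: ΔM = −2.5 log₁₀(ratio) = −2.5 log₁₀(507) = −2.5 × 2.7050 = -6.763

|ΔM| ≈ 6.76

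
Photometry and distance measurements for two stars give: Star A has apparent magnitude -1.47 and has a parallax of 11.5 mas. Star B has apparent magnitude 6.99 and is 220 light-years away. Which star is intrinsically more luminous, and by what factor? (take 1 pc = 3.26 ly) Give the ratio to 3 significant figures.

Star A: p = 11.5 mas = 0.0115″ → d = 1/p = 86.96 pc
Star A: M = m − 5 log₁₀ d + 5 = -1.47 − 5·1.9393 + 5 = -6.167
Star B: d = 220 ly / 3.26 = 67.48 pc
Star B: M = m − 5 log₁₀ d + 5 = 6.99 − 5·1.8292 + 5 = 2.844
ΔM = M_A − M_B = -6.167 − (2.844) = -9.010; smaller M is more luminous → Star A.
L ratio = 10^(0.4 |ΔM|) = 10^3.604 = 4020

Star A is more luminous, by a factor of 4020.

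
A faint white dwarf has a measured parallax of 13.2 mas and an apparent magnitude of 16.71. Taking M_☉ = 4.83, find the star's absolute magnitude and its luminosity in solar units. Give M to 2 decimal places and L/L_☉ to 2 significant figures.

M ≈ 12.31; L/L_☉ ≈ 1.0×10^-3

d = 1/p = 1000/13.2 mas = 75.76 pc
M = m − 5 log₁₀ d + 5 = 16.71 − 5·1.8794 + 5 = 12.313
M − M_☉ = 12.313 − 4.83 = 7.483
L/L_☉ = 10^(−0.4 × 7.483) = 1.016×10^-3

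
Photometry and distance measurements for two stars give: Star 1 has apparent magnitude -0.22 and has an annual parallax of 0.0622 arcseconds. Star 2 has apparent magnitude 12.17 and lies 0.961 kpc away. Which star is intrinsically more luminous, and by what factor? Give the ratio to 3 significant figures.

Star 1 is more luminous, by a factor of 25.3.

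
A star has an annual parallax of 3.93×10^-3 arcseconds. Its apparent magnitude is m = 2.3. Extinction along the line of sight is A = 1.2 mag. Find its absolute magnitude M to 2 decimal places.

M ≈ -5.93

d = 1/p = 1/3.93×10^-3″ = 254.5 pc
5 log₁₀(d/10 pc) = 5 log₁₀(254.5) − 5 = 7.028
M = m − 5 log₁₀(d/10) − A = 2.3 − 7.028 − 1.2 = -5.928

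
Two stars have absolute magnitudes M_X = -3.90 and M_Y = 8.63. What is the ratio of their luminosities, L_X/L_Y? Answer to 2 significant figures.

L_X/L_Y ≈ 100000

ΔM = M_X − M_Y = -12.53
L_X/L_Y = 10^(−0.4 ΔM) = 10^5.012 = 102800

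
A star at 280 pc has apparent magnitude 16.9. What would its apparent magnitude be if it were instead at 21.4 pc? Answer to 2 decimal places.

m ≈ 11.32

Flux ∝ 1/d², so Δm = 5 log₁₀(d₂/d₁) = 5 log₁₀(21.4/280) = -5.584
m₂ = m₁ + Δm = 16.9 + (-5.584) = 11.316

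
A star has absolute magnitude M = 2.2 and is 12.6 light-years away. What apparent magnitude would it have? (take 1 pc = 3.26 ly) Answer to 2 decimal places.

m ≈ 0.14

d = 12.6 ly / 3.26 = 3.865 pc
m = M + 5 log₁₀ d − 5 = 2.2 + 5·0.5872 − 5 = 0.136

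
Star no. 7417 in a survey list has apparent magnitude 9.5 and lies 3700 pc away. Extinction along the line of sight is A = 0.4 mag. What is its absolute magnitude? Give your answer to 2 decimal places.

5 log₁₀(d/10 pc) = 5 log₁₀(3700) − 5 = 12.841
M = m − 5 log₁₀(d/10) − A = 9.5 − 12.841 − 0.4 = -3.741

M ≈ -3.74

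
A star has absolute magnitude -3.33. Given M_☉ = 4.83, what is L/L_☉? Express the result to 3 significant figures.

M − M_☉ = -3.33 − 4.83 = -8.160
L/L_☉ = 10^(−0.4 (M − M_☉)) = 10^3.264 = 1837

L/L_☉ ≈ 1840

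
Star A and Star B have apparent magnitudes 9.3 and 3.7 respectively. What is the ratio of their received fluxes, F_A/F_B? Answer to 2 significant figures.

F_A/F_B ≈ 5.8×10^-3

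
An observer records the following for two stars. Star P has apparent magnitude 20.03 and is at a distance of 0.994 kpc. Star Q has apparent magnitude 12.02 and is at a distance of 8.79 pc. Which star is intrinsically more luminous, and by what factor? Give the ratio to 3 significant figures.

Star P is more luminous, by a factor of 7.99.

Star P: d = 0.994 kpc = 994.0 pc
Star P: M = m − 5 log₁₀ d + 5 = 20.03 − 5·2.9974 + 5 = 10.043
Star Q: M = m − 5 log₁₀ d + 5 = 12.02 − 5·0.9440 + 5 = 12.300
ΔM = M_P − M_Q = 10.043 − (12.300) = -2.257; smaller M is more luminous → Star P.
L ratio = 10^(0.4 |ΔM|) = 10^0.903 = 7.995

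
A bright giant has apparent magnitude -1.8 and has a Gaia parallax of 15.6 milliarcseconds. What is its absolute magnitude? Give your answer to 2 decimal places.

p = 15.6 mas = 0.0156″ → d = 1/p = 64.10 pc
5 log₁₀(d/10 pc) = 5 log₁₀(64.10) − 5 = 4.034
M = m − 5 log₁₀(d/10) = -1.8 − 4.034 = -5.834

M ≈ -5.83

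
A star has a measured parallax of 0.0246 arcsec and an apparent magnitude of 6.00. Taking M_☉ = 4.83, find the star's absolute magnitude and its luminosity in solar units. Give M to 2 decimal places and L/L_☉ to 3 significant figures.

d = 1/p = 1/0.0246″ = 40.65 pc
M = m − 5 log₁₀ d + 5 = 6.00 − 5·1.6091 + 5 = 2.955
M − M_☉ = 2.955 − 4.83 = -1.875
L/L_☉ = 10^(−0.4 × -1.875) = 5.625

M ≈ 2.95; L/L_☉ ≈ 5.63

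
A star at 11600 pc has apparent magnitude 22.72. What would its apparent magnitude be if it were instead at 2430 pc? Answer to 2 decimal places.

Flux ∝ 1/d², so Δm = 5 log₁₀(d₂/d₁) = 5 log₁₀(2430/11600) = -3.394
m₂ = m₁ + Δm = 22.72 + (-3.394) = 19.326

m ≈ 19.33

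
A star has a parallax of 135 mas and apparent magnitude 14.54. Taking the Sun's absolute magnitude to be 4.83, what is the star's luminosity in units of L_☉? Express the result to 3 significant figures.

L/L_☉ ≈ 7.17×10^-5

d = 1/p = 1000/135 mas = 7.407 pc
M = m − 5 log₁₀ d + 5 = 14.54 − 5·0.8697 + 5 = 15.192
M − M_☉ = 15.192 − 4.83 = 10.362
L/L_☉ = 10^(−0.4 × 10.362) = 7.167×10^-5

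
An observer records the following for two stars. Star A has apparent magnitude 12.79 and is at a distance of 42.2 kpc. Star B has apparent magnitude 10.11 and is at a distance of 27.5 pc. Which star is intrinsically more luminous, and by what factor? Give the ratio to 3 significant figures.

Star A is more luminous, by a factor of 200000.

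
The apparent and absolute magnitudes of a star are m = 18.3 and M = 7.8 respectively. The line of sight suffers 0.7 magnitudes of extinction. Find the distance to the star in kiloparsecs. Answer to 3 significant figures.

d ≈ 0.912 kpc

m − M = 5 log₁₀(d/10 pc) + A  ⇒  18.3 − (7.8) − 0.7 = 5 log₁₀(d/10)
9.800 = 5 log₁₀(d/10)
log₁₀ d = (m − M − A)/5 + 1 = 2.9600
d = 10^2.9600 = 912.0 pc
= 0.9120 kpc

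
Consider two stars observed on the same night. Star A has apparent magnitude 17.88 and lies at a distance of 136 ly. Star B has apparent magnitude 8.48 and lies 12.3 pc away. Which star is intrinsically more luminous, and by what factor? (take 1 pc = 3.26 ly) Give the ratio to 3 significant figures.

Star B is more luminous, by a factor of 500.

Star A: d = 136 ly / 3.26 = 41.72 pc
Star A: M = m − 5 log₁₀ d + 5 = 17.88 − 5·1.6203 + 5 = 14.778
Star B: M = m − 5 log₁₀ d + 5 = 8.48 − 5·1.0899 + 5 = 8.030
ΔM = M_A − M_B = 14.778 − (8.030) = 6.748; smaller M is more luminous → Star B.
L ratio = 10^(0.4 |ΔM|) = 10^2.699 = 500.2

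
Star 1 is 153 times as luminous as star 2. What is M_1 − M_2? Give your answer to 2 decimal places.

M_1 − M_2 ≈ -5.46

Pogson: ΔM = −2.5 log₁₀(ratio) = −2.5 log₁₀(153) = −2.5 × 2.1847 = -5.462
Star 1 is brighter, so it has the smaller magnitude: the difference is negative.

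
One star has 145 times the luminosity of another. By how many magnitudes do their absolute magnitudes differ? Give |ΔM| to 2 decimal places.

|ΔM| ≈ 5.40

Pogson: ΔM = −2.5 log₁₀(ratio) = −2.5 log₁₀(145) = −2.5 × 2.1614 = -5.403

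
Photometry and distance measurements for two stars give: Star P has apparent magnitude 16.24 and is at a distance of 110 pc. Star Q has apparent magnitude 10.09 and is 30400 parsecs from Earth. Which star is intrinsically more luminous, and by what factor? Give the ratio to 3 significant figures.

Star P: M = m − 5 log₁₀ d + 5 = 16.24 − 5·2.0414 + 5 = 11.033
Star Q: M = m − 5 log₁₀ d + 5 = 10.09 − 5·4.4829 + 5 = -7.324
ΔM = M_P − M_Q = 11.033 − (-7.324) = 18.357; smaller M is more luminous → Star Q.
L ratio = 10^(0.4 |ΔM|) = 10^7.343 = 2.203×10^7

Star Q is more luminous, by a factor of 2.20×10^7.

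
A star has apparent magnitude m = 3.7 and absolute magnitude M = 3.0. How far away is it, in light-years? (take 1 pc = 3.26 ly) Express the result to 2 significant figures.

μ = m − M = 0.700
m − M = 5 log₁₀ d − 5
log₁₀ d = (m − M)/5 + 1 = 1.1400
d = 10^1.1400 = 13.80 pc
= 45.00 ly

d ≈ 45 ly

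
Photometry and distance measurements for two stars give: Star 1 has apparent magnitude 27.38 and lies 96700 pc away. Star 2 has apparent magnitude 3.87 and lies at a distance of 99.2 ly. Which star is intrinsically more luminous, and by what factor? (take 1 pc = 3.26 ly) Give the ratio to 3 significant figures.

Star 2 is more luminous, by a factor of 251.

Star 1: M = m − 5 log₁₀ d + 5 = 27.38 − 5·4.9854 + 5 = 7.453
Star 2: d = 99.2 ly / 3.26 = 30.43 pc
Star 2: M = m − 5 log₁₀ d + 5 = 3.87 − 5·1.4833 + 5 = 1.454
ΔM = M_1 − M_2 = 7.453 − (1.454) = 5.999; smaller M is more luminous → Star 2.
L ratio = 10^(0.4 |ΔM|) = 10^2.400 = 251.0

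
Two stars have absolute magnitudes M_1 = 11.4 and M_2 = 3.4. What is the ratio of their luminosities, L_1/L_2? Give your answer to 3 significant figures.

L_1/L_2 ≈ 6.31×10^-4

ΔM = M_1 − M_2 = 8.0
L_1/L_2 = 10^(−0.4 ΔM) = 10^-3.200 = 6.310×10^-4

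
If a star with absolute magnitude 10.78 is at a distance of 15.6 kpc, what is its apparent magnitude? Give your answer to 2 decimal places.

m ≈ 26.75

d = 15.6 kpc = 15600 pc
m = M + 5 log₁₀ d − 5 = 10.78 + 5·4.1931 − 5 = 26.746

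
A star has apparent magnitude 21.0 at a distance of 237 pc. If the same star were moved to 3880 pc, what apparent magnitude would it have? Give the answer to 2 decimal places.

m ≈ 27.07

Flux ∝ 1/d², so Δm = 5 log₁₀(d₂/d₁) = 5 log₁₀(3880/237) = 6.070
m₂ = m₁ + Δm = 21.0 + (6.070) = 27.070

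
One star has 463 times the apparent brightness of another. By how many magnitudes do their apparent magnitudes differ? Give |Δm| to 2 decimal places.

|Δm| ≈ 6.66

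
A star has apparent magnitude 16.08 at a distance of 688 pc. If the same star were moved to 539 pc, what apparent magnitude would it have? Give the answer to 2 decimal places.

Flux ∝ 1/d², so Δm = 5 log₁₀(d₂/d₁) = 5 log₁₀(539/688) = -0.530
m₂ = m₁ + Δm = 16.08 + (-0.530) = 15.550

m ≈ 15.55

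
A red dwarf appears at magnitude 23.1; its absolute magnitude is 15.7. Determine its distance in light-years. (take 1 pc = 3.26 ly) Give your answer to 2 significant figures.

d ≈ 980 ly

μ = m − M = 7.400
m − M = 5 log₁₀ d − 5
log₁₀ d = (m − M)/5 + 1 = 2.4800
d = 10^2.4800 = 302.0 pc
= 984.5 ly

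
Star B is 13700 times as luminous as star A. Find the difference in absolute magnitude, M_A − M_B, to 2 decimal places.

M_A − M_B ≈ 10.34

Pogson: ΔM = −2.5 log₁₀(ratio) = −2.5 log₁₀(13700) = −2.5 × 4.1367 = -10.342
Star B is brighter so has the smaller magnitude: M_A − M_B is positive.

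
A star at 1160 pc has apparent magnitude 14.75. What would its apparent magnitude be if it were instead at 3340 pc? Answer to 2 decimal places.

m ≈ 17.05

Flux ∝ 1/d², so Δm = 5 log₁₀(d₂/d₁) = 5 log₁₀(3340/1160) = 2.296
m₂ = m₁ + Δm = 14.75 + (2.296) = 17.046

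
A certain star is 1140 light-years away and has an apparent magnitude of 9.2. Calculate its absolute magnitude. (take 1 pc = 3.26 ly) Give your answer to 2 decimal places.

M ≈ 1.48

d = 1140 ly / 3.26 = 349.7 pc
5 log₁₀(d/10 pc) = 5 log₁₀(349.7) − 5 = 7.718
M = m − 5 log₁₀(d/10) = 9.2 − 7.718 = 1.482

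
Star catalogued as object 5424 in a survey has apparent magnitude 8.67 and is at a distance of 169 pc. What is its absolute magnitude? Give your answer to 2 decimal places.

5 log₁₀(d/10 pc) = 5 log₁₀(169.0) − 5 = 6.139
M = m − 5 log₁₀(d/10) = 8.67 − 6.139 = 2.531

M ≈ 2.53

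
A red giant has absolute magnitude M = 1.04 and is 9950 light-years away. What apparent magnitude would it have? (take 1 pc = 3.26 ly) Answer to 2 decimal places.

d = 9950 ly / 3.26 = 3052 pc
m = M + 5 log₁₀ d − 5 = 1.04 + 5·3.4846 − 5 = 13.463

m ≈ 13.46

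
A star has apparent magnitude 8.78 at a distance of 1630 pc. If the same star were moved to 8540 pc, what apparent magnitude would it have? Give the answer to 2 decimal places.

m ≈ 12.38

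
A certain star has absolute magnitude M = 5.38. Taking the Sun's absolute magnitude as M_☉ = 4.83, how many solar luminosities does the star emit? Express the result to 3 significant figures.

L/L_☉ ≈ 0.603

M − M_☉ = 5.38 − 4.83 = 0.550
L/L_☉ = 10^(−0.4 (M − M_☉)) = 10^-0.220 = 0.6026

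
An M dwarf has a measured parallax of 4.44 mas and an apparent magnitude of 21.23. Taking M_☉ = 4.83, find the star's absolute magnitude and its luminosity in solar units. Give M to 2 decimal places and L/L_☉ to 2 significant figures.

M ≈ 14.47; L/L_☉ ≈ 1.4×10^-4

d = 1/p = 1000/4.44 mas = 225.2 pc
M = m − 5 log₁₀ d + 5 = 21.23 − 5·2.3526 + 5 = 14.467
M − M_☉ = 14.467 − 4.83 = 9.637
L/L_☉ = 10^(−0.4 × 9.637) = 1.397×10^-4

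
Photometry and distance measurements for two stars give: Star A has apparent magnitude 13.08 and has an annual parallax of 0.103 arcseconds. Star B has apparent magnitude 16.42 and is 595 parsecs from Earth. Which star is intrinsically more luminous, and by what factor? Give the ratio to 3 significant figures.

Star B is more luminous, by a factor of 173.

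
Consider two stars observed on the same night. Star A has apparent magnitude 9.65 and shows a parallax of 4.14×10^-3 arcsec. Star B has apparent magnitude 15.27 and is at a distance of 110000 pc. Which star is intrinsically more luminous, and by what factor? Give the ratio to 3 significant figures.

Star A: d = 1/p = 1/4.14×10^-3″ = 241.5 pc
Star A: M = m − 5 log₁₀ d + 5 = 9.65 − 5·2.3830 + 5 = 2.735
Star B: M = m − 5 log₁₀ d + 5 = 15.27 − 5·5.0414 + 5 = -4.937
ΔM = M_A − M_B = 2.735 − (-4.937) = 7.672; smaller M is more luminous → Star B.
L ratio = 10^(0.4 |ΔM|) = 10^3.069 = 1172

Star B is more luminous, by a factor of 1170.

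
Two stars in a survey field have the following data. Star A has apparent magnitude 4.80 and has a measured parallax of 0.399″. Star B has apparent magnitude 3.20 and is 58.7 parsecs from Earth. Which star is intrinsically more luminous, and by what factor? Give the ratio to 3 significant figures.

Star B is more luminous, by a factor of 2390.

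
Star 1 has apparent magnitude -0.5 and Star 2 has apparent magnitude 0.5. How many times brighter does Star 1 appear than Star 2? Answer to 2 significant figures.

2.5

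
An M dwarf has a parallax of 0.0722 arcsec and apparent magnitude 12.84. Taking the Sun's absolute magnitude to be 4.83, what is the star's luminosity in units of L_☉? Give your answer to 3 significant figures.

L/L_☉ ≈ 1.20×10^-3

d = 1/p = 1/0.0722″ = 13.85 pc
M = m − 5 log₁₀ d + 5 = 12.84 − 5·1.1415 + 5 = 12.133
M − M_☉ = 12.133 − 4.83 = 7.303
L/L_☉ = 10^(−0.4 × 7.303) = 1.199×10^-3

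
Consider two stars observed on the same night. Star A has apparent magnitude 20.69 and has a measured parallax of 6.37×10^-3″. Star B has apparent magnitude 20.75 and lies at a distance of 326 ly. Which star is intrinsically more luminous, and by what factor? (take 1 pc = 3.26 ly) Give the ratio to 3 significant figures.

Star A is more luminous, by a factor of 2.60.

Star A: d = 1/p = 1/6.37×10^-3″ = 157.0 pc
Star A: M = m − 5 log₁₀ d + 5 = 20.69 − 5·2.1959 + 5 = 14.711
Star B: d = 326 ly / 3.26 = 100.0 pc
Star B: M = m − 5 log₁₀ d + 5 = 20.75 − 5·2.0000 + 5 = 15.750
ΔM = M_A − M_B = 14.711 − (15.750) = -1.039; smaller M is more luminous → Star A.
L ratio = 10^(0.4 |ΔM|) = 10^0.416 = 2.604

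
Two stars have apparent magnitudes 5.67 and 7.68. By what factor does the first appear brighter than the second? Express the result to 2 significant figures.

6.4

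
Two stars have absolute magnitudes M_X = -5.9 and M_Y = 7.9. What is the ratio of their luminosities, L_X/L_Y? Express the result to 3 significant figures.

ΔM = M_X − M_Y = -13.8
L_X/L_Y = 10^(−0.4 ΔM) = 10^5.520 = 331100

L_X/L_Y ≈ 331000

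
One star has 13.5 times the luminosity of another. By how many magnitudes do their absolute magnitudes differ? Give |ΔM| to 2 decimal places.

Pogson: ΔM = −2.5 log₁₀(ratio) = −2.5 log₁₀(13.5) = −2.5 × 1.1303 = -2.826

|ΔM| ≈ 2.83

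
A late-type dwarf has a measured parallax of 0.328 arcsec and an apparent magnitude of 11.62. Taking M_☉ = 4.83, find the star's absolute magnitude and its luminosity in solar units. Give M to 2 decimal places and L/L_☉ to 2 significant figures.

d = 1/p = 1/0.328″ = 3.049 pc
M = m − 5 log₁₀ d + 5 = 11.62 − 5·0.4841 + 5 = 14.199
M − M_☉ = 14.199 − 4.83 = 9.369
L/L_☉ = 10^(−0.4 × 9.369) = 1.788×10^-4

M ≈ 14.20; L/L_☉ ≈ 1.8×10^-4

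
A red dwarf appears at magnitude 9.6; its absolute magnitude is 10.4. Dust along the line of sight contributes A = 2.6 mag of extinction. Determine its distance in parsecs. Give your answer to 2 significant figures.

m − M = 5 log₁₀(d/10 pc) + A  ⇒  9.6 − (10.4) − 2.6 = 5 log₁₀(d/10)
-3.400 = 5 log₁₀(d/10)
log₁₀ d = (m − M − A)/5 + 1 = 0.3200
d = 10^0.3200 = 2.089 pc

d ≈ 2.1 pc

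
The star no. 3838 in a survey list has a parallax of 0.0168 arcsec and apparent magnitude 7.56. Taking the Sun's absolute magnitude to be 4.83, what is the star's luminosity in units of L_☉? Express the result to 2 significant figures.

L/L_☉ ≈ 2.9

d = 1/p = 1/0.0168″ = 59.52 pc
M = m − 5 log₁₀ d + 5 = 7.56 − 5·1.7747 + 5 = 3.687
M − M_☉ = 3.687 − 4.83 = -1.143
L/L_☉ = 10^(−0.4 × -1.143) = 2.867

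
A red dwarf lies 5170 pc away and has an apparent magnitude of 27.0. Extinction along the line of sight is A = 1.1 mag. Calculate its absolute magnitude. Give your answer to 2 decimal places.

5 log₁₀(d/10 pc) = 5 log₁₀(5170) − 5 = 13.567
M = m − 5 log₁₀(d/10) − A = 27.0 − 13.567 − 1.1 = 12.333

M ≈ 12.33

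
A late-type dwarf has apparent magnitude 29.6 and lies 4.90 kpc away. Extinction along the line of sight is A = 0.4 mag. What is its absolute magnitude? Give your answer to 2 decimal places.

d = 4.90 kpc = 4900 pc
5 log₁₀(d/10 pc) = 5 log₁₀(4900) − 5 = 13.451
M = m − 5 log₁₀(d/10) − A = 29.6 − 13.451 − 0.4 = 15.749

M ≈ 15.75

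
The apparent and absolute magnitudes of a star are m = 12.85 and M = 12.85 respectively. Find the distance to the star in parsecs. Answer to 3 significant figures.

d ≈ 10.0 pc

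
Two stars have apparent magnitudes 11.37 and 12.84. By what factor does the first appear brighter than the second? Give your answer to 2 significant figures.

3.9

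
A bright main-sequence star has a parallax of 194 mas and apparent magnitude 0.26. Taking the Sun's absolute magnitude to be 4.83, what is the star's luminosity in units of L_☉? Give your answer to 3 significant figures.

d = 1/p = 1000/194 mas = 5.155 pc
M = m − 5 log₁₀ d + 5 = 0.26 − 5·0.7122 + 5 = 1.699
M − M_☉ = 1.699 − 4.83 = -3.131
L/L_☉ = 10^(−0.4 × -3.131) = 17.88

L/L_☉ ≈ 17.9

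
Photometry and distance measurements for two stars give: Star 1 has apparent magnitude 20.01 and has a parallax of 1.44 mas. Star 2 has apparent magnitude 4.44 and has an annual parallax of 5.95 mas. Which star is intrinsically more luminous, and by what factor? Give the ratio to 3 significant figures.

Star 2 is more luminous, by a factor of 99000.

Star 1: p = 1.44 mas = 1.44×10^-3″ → d = 1/p = 694.4 pc
Star 1: M = m − 5 log₁₀ d + 5 = 20.01 − 5·2.8416 + 5 = 10.802
Star 2: p = 5.95 mas = 5.95×10^-3″ → d = 1/p = 168.1 pc
Star 2: M = m − 5 log₁₀ d + 5 = 4.44 − 5·2.2255 + 5 = -1.687
ΔM = M_1 − M_2 = 10.802 − (-1.687) = 12.489; smaller M is more luminous → Star 2.
L ratio = 10^(0.4 |ΔM|) = 10^4.996 = 99010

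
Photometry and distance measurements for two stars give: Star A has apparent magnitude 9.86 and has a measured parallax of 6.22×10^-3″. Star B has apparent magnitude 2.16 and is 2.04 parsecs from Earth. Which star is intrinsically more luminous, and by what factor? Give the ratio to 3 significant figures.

Star A: d = 1/p = 1/6.22×10^-3″ = 160.8 pc
Star A: M = m − 5 log₁₀ d + 5 = 9.86 − 5·2.2062 + 5 = 3.829
Star B: M = m − 5 log₁₀ d + 5 = 2.16 − 5·0.3096 + 5 = 5.612
ΔM = M_A − M_B = 3.829 − (5.612) = -1.783; smaller M is more luminous → Star A.
L ratio = 10^(0.4 |ΔM|) = 10^0.713 = 5.166

Star A is more luminous, by a factor of 5.17.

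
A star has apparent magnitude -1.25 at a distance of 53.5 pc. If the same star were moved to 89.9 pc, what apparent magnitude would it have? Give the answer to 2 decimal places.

m ≈ -0.12

Flux ∝ 1/d², so Δm = 5 log₁₀(d₂/d₁) = 5 log₁₀(89.9/53.5) = 1.127
m₂ = m₁ + Δm = -1.25 + (1.127) = -0.123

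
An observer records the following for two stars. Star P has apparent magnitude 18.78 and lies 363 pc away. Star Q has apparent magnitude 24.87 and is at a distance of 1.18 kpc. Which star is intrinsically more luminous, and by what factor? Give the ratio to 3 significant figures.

Star P is more luminous, by a factor of 25.8.

Star P: M = m − 5 log₁₀ d + 5 = 18.78 − 5·2.5599 + 5 = 10.980
Star Q: d = 1.18 kpc = 1180 pc
Star Q: M = m − 5 log₁₀ d + 5 = 24.87 − 5·3.0719 + 5 = 14.511
ΔM = M_P − M_Q = 10.980 − (14.511) = -3.530; smaller M is more luminous → Star P.
L ratio = 10^(0.4 |ΔM|) = 10^1.412 = 25.83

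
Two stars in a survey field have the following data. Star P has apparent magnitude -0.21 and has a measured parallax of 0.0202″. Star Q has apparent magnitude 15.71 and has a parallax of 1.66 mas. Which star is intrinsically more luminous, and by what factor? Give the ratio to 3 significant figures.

Star P is more luminous, by a factor of 15800.

Star P: d = 1/p = 1/0.0202″ = 49.50 pc
Star P: M = m − 5 log₁₀ d + 5 = -0.21 − 5·1.6946 + 5 = -3.683
Star Q: p = 1.66 mas = 1.66×10^-3″ → d = 1/p = 602.4 pc
Star Q: M = m − 5 log₁₀ d + 5 = 15.71 − 5·2.7799 + 5 = 6.811
ΔM = M_P − M_Q = -3.683 − (6.811) = -10.494; smaller M is more luminous → Star P.
L ratio = 10^(0.4 |ΔM|) = 10^4.198 = 15760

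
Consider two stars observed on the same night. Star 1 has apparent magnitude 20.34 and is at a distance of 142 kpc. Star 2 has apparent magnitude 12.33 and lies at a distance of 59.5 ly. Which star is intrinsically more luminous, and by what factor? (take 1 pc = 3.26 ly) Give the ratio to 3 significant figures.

Star 1 is more luminous, by a factor of 37800.

Star 1: d = 142 kpc = 142000 pc
Star 1: M = m − 5 log₁₀ d + 5 = 20.34 − 5·5.1523 + 5 = -0.421
Star 2: d = 59.5 ly / 3.26 = 18.25 pc
Star 2: M = m − 5 log₁₀ d + 5 = 12.33 − 5·1.2613 + 5 = 11.024
ΔM = M_1 − M_2 = -0.421 − (11.024) = -11.445; smaller M is more luminous → Star 1.
L ratio = 10^(0.4 |ΔM|) = 10^4.578 = 37840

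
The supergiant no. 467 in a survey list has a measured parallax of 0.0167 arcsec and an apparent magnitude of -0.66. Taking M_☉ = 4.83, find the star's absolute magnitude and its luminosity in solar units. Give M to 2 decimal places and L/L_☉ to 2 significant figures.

d = 1/p = 1/0.0167″ = 59.88 pc
M = m − 5 log₁₀ d + 5 = -0.66 − 5·1.7773 + 5 = -4.546
M − M_☉ = -4.546 − 4.83 = -9.376
L/L_☉ = 10^(−0.4 × -9.376) = 5631

M ≈ -4.55; L/L_☉ ≈ 5600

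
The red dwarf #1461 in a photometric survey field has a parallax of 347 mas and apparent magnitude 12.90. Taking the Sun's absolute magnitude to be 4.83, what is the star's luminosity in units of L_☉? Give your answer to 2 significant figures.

L/L_☉ ≈ 4.9×10^-5

d = 1/p = 1000/347 mas = 2.882 pc
M = m − 5 log₁₀ d + 5 = 12.90 − 5·0.4597 + 5 = 15.602
M − M_☉ = 15.602 − 4.83 = 10.772
L/L_☉ = 10^(−0.4 × 10.772) = 4.913×10^-5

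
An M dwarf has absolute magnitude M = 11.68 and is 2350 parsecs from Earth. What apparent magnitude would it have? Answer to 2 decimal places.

m ≈ 23.54

m = M + 5 log₁₀ d − 5 = 11.68 + 5·3.3711 − 5 = 23.535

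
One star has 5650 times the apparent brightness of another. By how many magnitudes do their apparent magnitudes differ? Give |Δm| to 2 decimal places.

|Δm| ≈ 9.38

Pogson: Δm = −2.5 log₁₀(ratio) = −2.5 log₁₀(5650) = −2.5 × 3.7520 = -9.380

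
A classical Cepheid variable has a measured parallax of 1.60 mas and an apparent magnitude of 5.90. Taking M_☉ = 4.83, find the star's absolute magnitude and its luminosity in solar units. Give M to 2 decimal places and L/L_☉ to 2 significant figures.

M ≈ -3.08; L/L_☉ ≈ 1500

d = 1/p = 1000/1.60 mas = 625.0 pc
M = m − 5 log₁₀ d + 5 = 5.90 − 5·2.7959 + 5 = -3.079
M − M_☉ = -3.079 − 4.83 = -7.909
L/L_☉ = 10^(−0.4 × -7.909) = 1458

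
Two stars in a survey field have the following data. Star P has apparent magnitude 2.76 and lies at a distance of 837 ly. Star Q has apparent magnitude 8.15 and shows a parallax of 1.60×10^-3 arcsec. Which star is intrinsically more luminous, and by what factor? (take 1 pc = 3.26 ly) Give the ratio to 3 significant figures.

Star P is more luminous, by a factor of 24.2.

Star P: d = 837 ly / 3.26 = 256.7 pc
Star P: M = m − 5 log₁₀ d + 5 = 2.76 − 5·2.4095 + 5 = -4.288
Star Q: d = 1/p = 1/1.60×10^-3″ = 625.0 pc
Star Q: M = m − 5 log₁₀ d + 5 = 8.15 − 5·2.7959 + 5 = -0.829
ΔM = M_P − M_Q = -4.288 − (-0.829) = -3.458; smaller M is more luminous → Star P.
L ratio = 10^(0.4 |ΔM|) = 10^1.383 = 24.17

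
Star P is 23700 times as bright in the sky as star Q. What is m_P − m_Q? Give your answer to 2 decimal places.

m_P − m_Q ≈ -10.94

Pogson: Δm = −2.5 log₁₀(ratio) = −2.5 log₁₀(23700) = −2.5 × 4.3747 = -10.937
Star P is brighter, so it has the smaller magnitude: the difference is negative.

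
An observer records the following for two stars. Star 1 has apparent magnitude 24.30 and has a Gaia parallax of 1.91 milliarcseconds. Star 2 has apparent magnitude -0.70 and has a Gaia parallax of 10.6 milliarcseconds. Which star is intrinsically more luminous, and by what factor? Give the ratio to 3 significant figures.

Star 2 is more luminous, by a factor of 3.25×10^8.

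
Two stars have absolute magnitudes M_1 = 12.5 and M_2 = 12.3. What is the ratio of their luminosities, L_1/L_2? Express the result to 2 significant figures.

ΔM = M_1 − M_2 = 0.2
L_1/L_2 = 10^(−0.4 ΔM) = 10^-0.080 = 0.8318

L_1/L_2 ≈ 0.83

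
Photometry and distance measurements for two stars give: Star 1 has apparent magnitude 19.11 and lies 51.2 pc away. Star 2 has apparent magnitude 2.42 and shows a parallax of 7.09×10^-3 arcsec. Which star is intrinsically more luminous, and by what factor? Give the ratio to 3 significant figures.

Star 1: M = m − 5 log₁₀ d + 5 = 19.11 − 5·1.7093 + 5 = 15.564
Star 2: d = 1/p = 1/7.09×10^-3″ = 141.0 pc
Star 2: M = m − 5 log₁₀ d + 5 = 2.42 − 5·2.1494 + 5 = -3.327
ΔM = M_1 − M_2 = 15.564 − (-3.327) = 18.890; smaller M is more luminous → Star 2.
L ratio = 10^(0.4 |ΔM|) = 10^7.556 = 3.599×10^7

Star 2 is more luminous, by a factor of 3.60×10^7.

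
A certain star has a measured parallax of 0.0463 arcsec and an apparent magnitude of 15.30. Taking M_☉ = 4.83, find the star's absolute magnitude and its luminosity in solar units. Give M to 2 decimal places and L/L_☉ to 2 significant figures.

d = 1/p = 1/0.0463″ = 21.60 pc
M = m − 5 log₁₀ d + 5 = 15.30 − 5·1.3344 + 5 = 13.628
M − M_☉ = 13.628 − 4.83 = 8.798
L/L_☉ = 10^(−0.4 × 8.798) = 3.026×10^-4

M ≈ 13.63; L/L_☉ ≈ 3.0×10^-4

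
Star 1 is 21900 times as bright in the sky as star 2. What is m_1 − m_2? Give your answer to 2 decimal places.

m_1 − m_2 ≈ -10.85

Pogson: Δm = −2.5 log₁₀(ratio) = −2.5 log₁₀(21900) = −2.5 × 4.3404 = -10.851
Star 1 is brighter, so it has the smaller magnitude: the difference is negative.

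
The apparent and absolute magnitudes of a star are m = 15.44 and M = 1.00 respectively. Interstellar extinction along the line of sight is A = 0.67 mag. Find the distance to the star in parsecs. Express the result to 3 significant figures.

d ≈ 5680 pc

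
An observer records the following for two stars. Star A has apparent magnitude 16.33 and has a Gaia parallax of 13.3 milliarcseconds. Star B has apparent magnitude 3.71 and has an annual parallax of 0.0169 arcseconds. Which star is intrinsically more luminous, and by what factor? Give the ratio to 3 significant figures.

Star A: p = 13.3 mas = 0.0133″ → d = 1/p = 75.19 pc
Star A: M = m − 5 log₁₀ d + 5 = 16.33 − 5·1.8761 + 5 = 11.949
Star B: d = 1/p = 1/0.0169″ = 59.17 pc
Star B: M = m − 5 log₁₀ d + 5 = 3.71 − 5·1.7721 + 5 = -0.151
ΔM = M_A − M_B = 11.949 − (-0.151) = 12.100; smaller M is more luminous → Star B.
L ratio = 10^(0.4 |ΔM|) = 10^4.840 = 69170

Star B is more luminous, by a factor of 69200.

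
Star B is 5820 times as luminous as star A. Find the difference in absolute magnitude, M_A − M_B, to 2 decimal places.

Pogson: ΔM = −2.5 log₁₀(ratio) = −2.5 log₁₀(5820) = −2.5 × 3.7649 = -9.412
Star B is brighter so has the smaller magnitude: M_A − M_B is positive.

M_A − M_B ≈ 9.41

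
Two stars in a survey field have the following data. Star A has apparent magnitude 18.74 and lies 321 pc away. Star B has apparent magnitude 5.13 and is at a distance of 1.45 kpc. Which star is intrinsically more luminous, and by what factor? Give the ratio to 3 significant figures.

Star A: M = m − 5 log₁₀ d + 5 = 18.74 − 5·2.5065 + 5 = 11.207
Star B: d = 1.45 kpc = 1450 pc
Star B: M = m − 5 log₁₀ d + 5 = 5.13 − 5·3.1614 + 5 = -5.677
ΔM = M_A − M_B = 11.207 − (-5.677) = 16.884; smaller M is more luminous → Star B.
L ratio = 10^(0.4 |ΔM|) = 10^6.754 = 5.672×10^6

Star B is more luminous, by a factor of 5.67×10^6.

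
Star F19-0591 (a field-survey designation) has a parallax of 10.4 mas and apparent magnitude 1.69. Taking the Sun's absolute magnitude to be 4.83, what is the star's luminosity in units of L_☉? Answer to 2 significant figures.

L/L_☉ ≈ 1700

d = 1/p = 1000/10.4 mas = 96.15 pc
M = m − 5 log₁₀ d + 5 = 1.69 − 5·1.9830 + 5 = -3.225
M − M_☉ = -3.225 − 4.83 = -8.055
L/L_☉ = 10^(−0.4 × -8.055) = 1667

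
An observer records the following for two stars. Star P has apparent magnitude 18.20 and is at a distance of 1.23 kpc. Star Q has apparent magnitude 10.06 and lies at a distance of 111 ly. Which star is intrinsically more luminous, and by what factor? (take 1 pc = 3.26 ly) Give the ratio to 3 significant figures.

Star Q is more luminous, by a factor of 1.38.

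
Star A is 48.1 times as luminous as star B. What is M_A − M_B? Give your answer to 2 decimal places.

Pogson: ΔM = −2.5 log₁₀(ratio) = −2.5 log₁₀(48.1) = −2.5 × 1.6821 = -4.205
Star A is brighter, so it has the smaller magnitude: the difference is negative.

M_A − M_B ≈ -4.21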